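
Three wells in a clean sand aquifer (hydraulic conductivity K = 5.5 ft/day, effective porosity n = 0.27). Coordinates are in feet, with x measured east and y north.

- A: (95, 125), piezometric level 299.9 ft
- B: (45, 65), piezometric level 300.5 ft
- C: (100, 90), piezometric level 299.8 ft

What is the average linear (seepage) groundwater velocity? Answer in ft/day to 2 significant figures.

Differences from A: to B (Δx, Δy, Δh) = (-50, -60, +0.6); to C = (5, -35, -0.1).
Solve a·Δx + b·Δy = Δh: det = (-50)·(-35) − 5·(-60) = 2050.
∂h/∂x = [(+0.6)·(-35) − (-0.1)·(-60)] / 2050 = -0.01317
∂h/∂y = [(-50)·(-0.1) − 5·(+0.6)] / 2050 = +0.0009756
|∇h| = √(-0.01317² + 0.0009756²) = 0.01321
Seepage velocity v = K·i/n = 5.5 × 0.01321 / 0.27 = 0.2691 ft/day.

0.27 ft/day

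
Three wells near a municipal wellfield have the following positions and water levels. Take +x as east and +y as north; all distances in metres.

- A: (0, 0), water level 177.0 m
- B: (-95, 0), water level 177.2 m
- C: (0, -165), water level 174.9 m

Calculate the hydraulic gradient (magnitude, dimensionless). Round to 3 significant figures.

∂h/∂x = (177.2 − 177.0) / (-95 − 0) = -0.002105
∂h/∂y = (174.9 − 177.0) / (-165 − 0) = +0.01273
|∇h| = √(-0.002105² + 0.01273²) = 0.0129

0.0129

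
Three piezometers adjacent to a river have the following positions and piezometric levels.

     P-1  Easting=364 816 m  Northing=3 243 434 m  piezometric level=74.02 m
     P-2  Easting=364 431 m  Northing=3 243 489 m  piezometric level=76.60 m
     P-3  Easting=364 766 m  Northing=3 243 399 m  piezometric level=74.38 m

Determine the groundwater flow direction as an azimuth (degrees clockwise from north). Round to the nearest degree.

Three-point gradient (reference P-1): Δ to P-2 = (-385, 55, +2.58), Δ to P-3 = (-50, -35, +0.36).
∂h/∂x = -0.006786, ∂h/∂y = -0.0005917 (det = 16225).
Flow direction (−∇h) has components (+0.006786 E, +0.0005917 N).
Azimuth = atan2(E, N) = atan2(+0.006786, +0.0005917) = 85.0° ≈ 085°.

085°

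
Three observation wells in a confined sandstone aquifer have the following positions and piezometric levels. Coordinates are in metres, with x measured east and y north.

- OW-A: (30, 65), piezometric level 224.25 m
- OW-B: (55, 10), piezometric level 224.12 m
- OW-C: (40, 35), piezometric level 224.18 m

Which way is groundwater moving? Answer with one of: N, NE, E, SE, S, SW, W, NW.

Differences from OW-A: to OW-B (Δx, Δy, Δh) = (25, -55, -0.13); to OW-C = (10, -30, -0.07).
Determinant of the coordinate differences = 25·(-30) − 10·(-55) = -200.
∂h/∂x = [(-0.13)·(-30) − (-0.07)·(-55)] / -200 = -0.0002500
∂h/∂y = [25·(-0.07) − 10·(-0.13)] / -200 = +0.002250
Flow = −∇h = (+0.0002500 east, -0.002250 north), which points south.

S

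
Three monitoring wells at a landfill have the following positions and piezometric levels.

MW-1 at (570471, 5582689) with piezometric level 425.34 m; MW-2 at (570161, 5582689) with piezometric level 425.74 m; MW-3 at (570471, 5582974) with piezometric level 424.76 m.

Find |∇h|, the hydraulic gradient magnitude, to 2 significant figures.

∂h/∂x = (425.74 − 425.34) / (570161 − 570471) = -0.001290
∂h/∂y = (424.76 − 425.34) / (5582974 − 5582689) = -0.002035
|∇h| = √(-0.001290² + -0.002035²) = 0.002409

0.0024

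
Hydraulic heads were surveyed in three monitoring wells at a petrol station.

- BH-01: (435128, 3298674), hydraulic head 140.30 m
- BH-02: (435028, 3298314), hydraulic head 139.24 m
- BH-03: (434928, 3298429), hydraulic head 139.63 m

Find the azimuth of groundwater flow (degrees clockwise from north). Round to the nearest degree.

173°

With h = a·x + b·y + c and BH-01 as origin, the differences give:
  (-100)·a + (-360)·b = -1.06
  (-200)·a + (-245)·b = -0.67
Eliminate b (×(-245) and ×(-360), subtract): -47500·a = 18.500 → a = ∂h/∂x = -0.0003895
Back-substitute: b = ∂h/∂y = +0.003053.
Flow direction (−∇h) has components (+0.0003895 E, -0.003053 N).
Azimuth = atan2(E, N) = atan2(+0.0003895, -0.003053) = 172.7° ≈ 173°.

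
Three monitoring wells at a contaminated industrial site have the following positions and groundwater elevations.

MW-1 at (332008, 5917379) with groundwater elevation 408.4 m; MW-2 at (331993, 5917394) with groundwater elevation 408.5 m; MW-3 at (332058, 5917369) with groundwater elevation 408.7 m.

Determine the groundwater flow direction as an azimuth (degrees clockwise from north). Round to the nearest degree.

210°

Differences from MW-1: to MW-2 (Δx, Δy, Δh) = (-15, 15, +0.1); to MW-3 = (50, -10, +0.3).
Determinant of the coordinate differences = (-15)·(-10) − 50·15 = -600.
∂h/∂x = [(+0.1)·(-10) − (+0.3)·15] / -600 = +0.009167
∂h/∂y = [(-15)·(+0.3) − 50·(+0.1)] / -600 = +0.01583
Flow direction (−∇h) has components (-0.009167 E, -0.01583 N).
Azimuth = atan2(E, N) = atan2(-0.009167, -0.01583) = 210.1° ≈ 210°.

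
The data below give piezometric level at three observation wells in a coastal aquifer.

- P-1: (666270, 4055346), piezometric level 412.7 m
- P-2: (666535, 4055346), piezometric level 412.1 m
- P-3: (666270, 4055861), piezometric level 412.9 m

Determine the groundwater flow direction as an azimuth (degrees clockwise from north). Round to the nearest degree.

∂h/∂x = (412.1 − 412.7) / (666535 − 666270) = -0.002264
∂h/∂y = (412.9 − 412.7) / (4055861 − 4055346) = +0.0003883
Flow direction (−∇h) has components (+0.002264 E, -0.0003883 N).
Azimuth = atan2(E, N) = atan2(+0.002264, -0.0003883) = 99.7° ≈ 100°.

100°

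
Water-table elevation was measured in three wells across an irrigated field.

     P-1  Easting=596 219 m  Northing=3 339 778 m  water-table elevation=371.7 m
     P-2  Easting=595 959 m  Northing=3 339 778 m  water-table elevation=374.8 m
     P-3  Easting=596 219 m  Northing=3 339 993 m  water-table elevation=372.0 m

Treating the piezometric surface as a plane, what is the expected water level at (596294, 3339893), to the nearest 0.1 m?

371.0 m

∂h/∂x = (374.8 − 371.7) / (595959 − 596219) = -0.01192
∂h/∂y = (372.0 − 371.7) / (3339993 − 3339778) = +0.001395
h(596294, 3339893) = 371.7 + (-0.01192)·(75) + (+0.001395)·(115) = 371.7 -0.894 +0.160 = 370.966 m.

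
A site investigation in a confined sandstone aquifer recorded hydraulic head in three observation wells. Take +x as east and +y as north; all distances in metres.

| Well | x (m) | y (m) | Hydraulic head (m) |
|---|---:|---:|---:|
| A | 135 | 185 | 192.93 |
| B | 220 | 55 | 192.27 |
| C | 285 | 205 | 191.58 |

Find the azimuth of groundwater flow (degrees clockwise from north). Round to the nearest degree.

Three-point gradient (reference A): Δ to B = (85, -130, -0.66), Δ to C = (150, 20, -1.35).
∂h/∂x = -0.008901, ∂h/∂y = -0.0007429 (det = 21200).
Flow direction (−∇h) has components (+0.008901 E, +0.0007429 N).
Azimuth = atan2(E, N) = atan2(+0.008901, +0.0007429) = 85.2° ≈ 085°.

085°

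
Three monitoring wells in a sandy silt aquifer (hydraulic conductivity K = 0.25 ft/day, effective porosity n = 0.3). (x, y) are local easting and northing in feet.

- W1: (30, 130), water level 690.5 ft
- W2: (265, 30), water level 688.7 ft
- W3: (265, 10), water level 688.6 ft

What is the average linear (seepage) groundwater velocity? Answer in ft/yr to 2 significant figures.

2.3 ft/yr

With h = a·x + b·y + c and W1 as origin, the differences give:
  235·a + (-100)·b = -1.8
  235·a + (-120)·b = -1.9
Eliminate b (×(-120) and ×(-100), subtract): -4700·a = 26.00 → a = ∂h/∂x = -0.005532
Back-substitute: b = ∂h/∂y = +0.005000.
|∇h| = √(-0.005532² + 0.005000²) = 0.007457
Seepage velocity v = K·i/n = 0.25 × 0.007457 / 0.3 = 0.006214 ft/day = 2.27 ft/yr.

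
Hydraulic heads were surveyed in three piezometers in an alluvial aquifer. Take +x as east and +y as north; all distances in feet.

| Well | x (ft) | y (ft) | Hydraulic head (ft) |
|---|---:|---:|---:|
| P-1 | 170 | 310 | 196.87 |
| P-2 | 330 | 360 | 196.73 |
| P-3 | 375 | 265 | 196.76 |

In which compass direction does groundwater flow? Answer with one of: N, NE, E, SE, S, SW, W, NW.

With h = a·x + b·y + c and P-1 as origin, the differences give:
  160·a + 50·b = -0.14
  205·a + (-45)·b = -0.11
Eliminate b (×(-45) and ×50, subtract): -17450·a = 11.800 → a = ∂h/∂x = -0.0006762
Back-substitute: b = ∂h/∂y = -0.0006361.
Flow = −∇h = (+0.0006762 east, +0.0006361 north), which points northeast.

NE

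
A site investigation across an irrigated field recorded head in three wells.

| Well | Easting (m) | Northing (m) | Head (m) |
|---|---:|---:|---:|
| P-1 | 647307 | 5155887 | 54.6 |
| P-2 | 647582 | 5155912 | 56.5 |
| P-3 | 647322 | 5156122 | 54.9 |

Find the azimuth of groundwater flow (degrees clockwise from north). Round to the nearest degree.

263°

With h = a·x + b·y + c and P-1 as origin, the differences give:
  275·a + 25·b = +1.9
  15·a + 235·b = +0.3
Eliminate b (×235 and ×25, subtract): 64250·a = 439.00 → a = ∂h/∂x = +0.006833
Back-substitute: b = ∂h/∂y = +0.0008405.
Flow direction (−∇h) has components (-0.006833 E, -0.0008405 N).
Azimuth = atan2(E, N) = atan2(-0.006833, -0.0008405) = 263.0° ≈ 263°.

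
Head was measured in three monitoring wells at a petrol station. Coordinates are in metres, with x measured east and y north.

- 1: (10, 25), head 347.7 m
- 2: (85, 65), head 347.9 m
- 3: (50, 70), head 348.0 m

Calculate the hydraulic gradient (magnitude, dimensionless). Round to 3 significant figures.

Differences from 1: to 2 (Δx, Δy, Δh) = (75, 40, +0.2); to 3 = (40, 45, +0.3).
Determinant of the coordinate differences = 75·45 − 40·40 = 1775.
∂h/∂x = [(+0.2)·45 − (+0.3)·40] / 1775 = -0.001690
∂h/∂y = [75·(+0.3) − 40·(+0.2)] / 1775 = +0.008169
|∇h| = √(-0.001690² + 0.008169²) = 0.008342

0.00834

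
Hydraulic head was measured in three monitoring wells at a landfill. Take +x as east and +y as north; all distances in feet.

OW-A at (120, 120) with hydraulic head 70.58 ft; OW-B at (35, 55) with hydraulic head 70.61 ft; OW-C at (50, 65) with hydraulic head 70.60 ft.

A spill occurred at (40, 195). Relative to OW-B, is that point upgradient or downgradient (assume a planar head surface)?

Differences from OW-A: to OW-B (Δx, Δy, Δh) = (-85, -65, +0.03); to OW-C = (-70, -55, +0.02).
Determinant of the coordinate differences = (-85)·(-55) − (-70)·(-65) = 125.
∂h/∂x = [(+0.03)·(-55) − (+0.02)·(-65)] / 125 = -0.002800
∂h/∂y = [(-85)·(+0.02) − (-70)·(+0.03)] / 125 = +0.003200
Head at (40, 195) = 70.58 + (-0.002800)·(-80) + (+0.003200)·(75) = 71.04 ft.
That is higher than the 70.61 ft at OW-B, so the point is upgradient.

upgradient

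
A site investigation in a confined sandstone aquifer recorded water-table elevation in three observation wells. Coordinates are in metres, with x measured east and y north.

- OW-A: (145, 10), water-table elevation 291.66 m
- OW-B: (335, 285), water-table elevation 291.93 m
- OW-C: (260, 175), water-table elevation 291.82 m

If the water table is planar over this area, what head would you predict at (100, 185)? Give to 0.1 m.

Differences from OW-A: to OW-B (Δx, Δy, Δh) = (190, 275, +0.27); to OW-C = (115, 165, +0.16).
Determinant of the coordinate differences = 190·165 − 115·275 = -275.
∂h/∂x = [(+0.27)·165 − (+0.16)·275] / -275 = -0.002000
∂h/∂y = [190·(+0.16) − 115·(+0.27)] / -275 = +0.002364
h(100, 185) = 291.66 + (-0.002000)·(-45) + (+0.002364)·(175) = 291.66 +0.090 +0.414 = 292.164 m.

292.2 m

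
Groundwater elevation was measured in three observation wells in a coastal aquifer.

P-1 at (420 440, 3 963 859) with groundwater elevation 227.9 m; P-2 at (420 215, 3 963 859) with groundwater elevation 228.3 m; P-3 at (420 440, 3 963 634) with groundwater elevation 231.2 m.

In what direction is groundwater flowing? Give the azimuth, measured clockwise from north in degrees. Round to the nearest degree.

007°

∂h/∂x = (228.3 − 227.9) / (420215 − 420440) = -0.001778
∂h/∂y = (231.2 − 227.9) / (3963634 − 3963859) = -0.01467
Flow direction (−∇h) has components (+0.001778 E, +0.01467 N).
Azimuth = atan2(E, N) = atan2(+0.001778, +0.01467) = 6.9° ≈ 007°.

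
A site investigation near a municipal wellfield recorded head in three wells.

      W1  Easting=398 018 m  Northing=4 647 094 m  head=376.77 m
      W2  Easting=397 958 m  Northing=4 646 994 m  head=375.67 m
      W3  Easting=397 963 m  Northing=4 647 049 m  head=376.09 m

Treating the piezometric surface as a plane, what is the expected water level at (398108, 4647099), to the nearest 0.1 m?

With h = a·x + b·y + c and W1 as origin, the differences give:
  (-60)·a + (-100)·b = -1.10
  (-55)·a + (-45)·b = -0.68
Eliminate b (×(-45) and ×(-100), subtract): -2800·a = -18.500 → a = ∂h/∂x = +0.006607
Back-substitute: b = ∂h/∂y = +0.007036.
h(398108, 4647099) = 376.77 + (+0.006607)·(90) + (+0.007036)·(5) = 376.77 +0.595 +0.035 = 377.400 m.

377.4 m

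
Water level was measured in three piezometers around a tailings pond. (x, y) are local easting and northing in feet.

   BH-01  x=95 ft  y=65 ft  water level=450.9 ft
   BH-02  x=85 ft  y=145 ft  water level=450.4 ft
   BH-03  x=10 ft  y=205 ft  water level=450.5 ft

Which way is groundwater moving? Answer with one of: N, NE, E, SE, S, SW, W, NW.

Differences from BH-01: to BH-02 (Δx, Δy, Δh) = (-10, 80, -0.5); to BH-03 = (-85, 140, -0.4).
Determinant of the coordinate differences = (-10)·140 − (-85)·80 = 5400.
∂h/∂x = [(-0.5)·140 − (-0.4)·80] / 5400 = -0.007037
∂h/∂y = [(-10)·(-0.4) − (-85)·(-0.5)] / 5400 = -0.007130
Flow = −∇h = (+0.007037 east, +0.007130 north), which points northeast.

NE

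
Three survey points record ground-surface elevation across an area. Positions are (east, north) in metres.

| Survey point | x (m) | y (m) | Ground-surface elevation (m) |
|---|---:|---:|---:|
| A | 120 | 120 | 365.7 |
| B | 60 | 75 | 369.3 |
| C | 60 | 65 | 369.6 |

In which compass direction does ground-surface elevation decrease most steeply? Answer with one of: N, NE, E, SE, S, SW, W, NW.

Three-point gradient (reference A): Δ to B = (-60, -45, +3.6), Δ to C = (-60, -55, +3.9).
∂z/∂x = -0.03750, ∂z/∂y = -0.03000 (det = 600).
Steepest decrease is along −∇f = (+0.03750 E, +0.03000 N) → northeast.

NE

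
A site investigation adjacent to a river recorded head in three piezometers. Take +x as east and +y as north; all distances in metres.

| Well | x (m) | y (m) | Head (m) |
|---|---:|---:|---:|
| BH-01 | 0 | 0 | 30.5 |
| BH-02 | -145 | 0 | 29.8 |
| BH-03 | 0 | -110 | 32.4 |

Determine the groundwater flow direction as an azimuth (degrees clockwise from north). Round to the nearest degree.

344°

∂h/∂x = (29.8 − 30.5) / (-145 − 0) = +0.004828
∂h/∂y = (32.4 − 30.5) / (-110 − 0) = -0.01727
Flow direction (−∇h) has components (-0.004828 E, +0.01727 N).
Azimuth = atan2(E, N) = atan2(-0.004828, +0.01727) = 344.4° ≈ 344°.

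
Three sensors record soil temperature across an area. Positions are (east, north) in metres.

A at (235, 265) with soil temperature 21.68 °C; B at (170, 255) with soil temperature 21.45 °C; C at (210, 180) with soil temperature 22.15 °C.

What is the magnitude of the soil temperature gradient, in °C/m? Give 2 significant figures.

0.0083 °C/m

With T = a·x + b·y + c and A as origin, the differences give:
  (-65)·a + (-10)·b = -0.23
  (-25)·a + (-85)·b = +0.47
Eliminate b (×(-85) and ×(-10), subtract): 5275·a = 24.250 → a = ∂T/∂x = +0.004597
Back-substitute: b = ∂T/∂y = -0.006882.
|∇f| = √(0.004597² + -0.006882²) = 0.008276 °C/m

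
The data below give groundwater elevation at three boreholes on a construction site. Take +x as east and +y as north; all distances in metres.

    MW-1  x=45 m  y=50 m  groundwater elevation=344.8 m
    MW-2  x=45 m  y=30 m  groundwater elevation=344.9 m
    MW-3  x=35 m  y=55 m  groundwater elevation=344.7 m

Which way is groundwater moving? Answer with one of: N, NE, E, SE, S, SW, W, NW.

With h = a·x + b·y + c and MW-1 as origin, the differences give:
  0·a + (-20)·b = +0.1
  (-10)·a + 5·b = -0.1
Eliminate b (×5 and ×(-20), subtract): -200·a = -1.50 → a = ∂h/∂x = +0.007500
Back-substitute: b = ∂h/∂y = -0.005000.
Flow = −∇h = (-0.007500 east, +0.005000 north), which points northwest.

NW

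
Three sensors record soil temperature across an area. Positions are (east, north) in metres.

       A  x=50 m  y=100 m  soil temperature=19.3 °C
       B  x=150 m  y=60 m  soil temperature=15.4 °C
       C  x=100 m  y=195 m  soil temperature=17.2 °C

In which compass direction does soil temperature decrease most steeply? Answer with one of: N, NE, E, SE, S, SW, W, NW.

E

With T = a·x + b·y + c and A as origin, the differences give:
  100·a + (-40)·b = -3.9
  50·a + 95·b = -2.1
Eliminate b (×95 and ×(-40), subtract): 11500·a = -454.50 → a = ∂T/∂x = -0.03952
Back-substitute: b = ∂T/∂y = -0.001304.
Steepest decrease is along −∇f = (+0.03952 E, +0.001304 N) → east.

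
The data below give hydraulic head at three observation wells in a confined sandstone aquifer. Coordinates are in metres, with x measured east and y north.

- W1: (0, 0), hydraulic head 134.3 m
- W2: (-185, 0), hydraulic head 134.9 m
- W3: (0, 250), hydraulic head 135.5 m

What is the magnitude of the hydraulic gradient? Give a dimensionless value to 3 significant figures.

∂h/∂x = (134.9 − 134.3) / (-185 − 0) = -0.003243
∂h/∂y = (135.5 − 134.3) / (250 − 0) = +0.004800
|∇h| = √(-0.003243² + 0.004800²) = 0.005793

0.00579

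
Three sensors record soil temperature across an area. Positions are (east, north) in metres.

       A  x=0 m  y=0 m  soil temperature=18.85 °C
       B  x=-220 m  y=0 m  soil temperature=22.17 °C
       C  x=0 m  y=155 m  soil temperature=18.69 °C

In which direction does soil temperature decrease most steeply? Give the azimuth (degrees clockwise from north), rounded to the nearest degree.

086°

∂T/∂x = (22.17 − 18.85) / (-220 − 0) = -0.01509
∂T/∂y = (18.69 − 18.85) / (155 − 0) = -0.001032
Steepest decrease is along −∇f: components (+0.01509 E, +0.001032 N).
Azimuth = atan2(+0.01509, +0.001032) = 86.1° ≈ 086°.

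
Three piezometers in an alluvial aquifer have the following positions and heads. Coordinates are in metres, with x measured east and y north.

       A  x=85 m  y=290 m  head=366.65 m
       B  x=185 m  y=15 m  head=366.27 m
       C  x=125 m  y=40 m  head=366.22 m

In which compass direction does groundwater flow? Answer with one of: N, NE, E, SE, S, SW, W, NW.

SW

Differences from A: to B (Δx, Δy, Δh) = (100, -275, -0.38); to C = (40, -250, -0.43).
Solve a·Δx + b·Δy = Δh: det = 100·(-250) − 40·(-275) = -14000.
∂h/∂x = [(-0.38)·(-250) − (-0.43)·(-275)] / -14000 = +0.001661
∂h/∂y = [100·(-0.43) − 40·(-0.38)] / -14000 = +0.001986
Flow = −∇h = (-0.001661 east, -0.001986 north), which points southwest.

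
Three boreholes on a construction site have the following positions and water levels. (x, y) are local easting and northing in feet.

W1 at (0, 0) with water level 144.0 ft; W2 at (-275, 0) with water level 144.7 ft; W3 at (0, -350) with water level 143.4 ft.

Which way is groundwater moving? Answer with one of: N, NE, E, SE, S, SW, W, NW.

∂h/∂x = (144.7 − 144.0) / (-275 − 0) = -0.002545
∂h/∂y = (143.4 − 144.0) / (-350 − 0) = +0.001714
Flow = −∇h = (+0.002545 east, -0.001714 north), which points southeast.

SE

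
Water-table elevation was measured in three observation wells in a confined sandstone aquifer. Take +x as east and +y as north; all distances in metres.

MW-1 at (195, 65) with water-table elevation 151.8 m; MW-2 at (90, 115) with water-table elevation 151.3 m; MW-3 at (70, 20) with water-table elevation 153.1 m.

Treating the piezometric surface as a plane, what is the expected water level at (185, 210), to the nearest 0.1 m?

149.2 m

Three-point gradient (reference MW-1): Δ to MW-2 = (-105, 50, -0.5), Δ to MW-3 = (-125, -45, +1.3).
∂h/∂x = -0.003872, ∂h/∂y = -0.01813 (det = 10975).
h(185, 210) = 151.8 + (-0.003872)·(-10) + (-0.01813)·(145) = 151.8 +0.039 -2.629 = 149.210 m.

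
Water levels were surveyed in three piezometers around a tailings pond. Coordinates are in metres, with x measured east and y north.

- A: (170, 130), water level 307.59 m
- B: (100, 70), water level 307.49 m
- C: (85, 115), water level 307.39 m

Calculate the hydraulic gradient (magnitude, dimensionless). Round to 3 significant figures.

0.00293

Differences from A: to B (Δx, Δy, Δh) = (-70, -60, -0.10); to C = (-85, -15, -0.20).
Determinant of the coordinate differences = (-70)·(-15) − (-85)·(-60) = -4050.
∂h/∂x = [(-0.10)·(-15) − (-0.20)·(-60)] / -4050 = +0.002593
∂h/∂y = [(-70)·(-0.20) − (-85)·(-0.10)] / -4050 = -0.001358
|∇h| = √(0.002593² + -0.001358²) = 0.002927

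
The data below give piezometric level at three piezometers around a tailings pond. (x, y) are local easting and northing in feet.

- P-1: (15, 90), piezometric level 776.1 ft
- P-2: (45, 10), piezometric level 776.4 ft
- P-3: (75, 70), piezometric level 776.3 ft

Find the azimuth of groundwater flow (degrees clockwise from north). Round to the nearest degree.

Differences from P-1: to P-2 (Δx, Δy, Δh) = (30, -80, +0.3); to P-3 = (60, -20, +0.2).
Determinant of the coordinate differences = 30·(-20) − 60·(-80) = 4200.
∂h/∂x = [(+0.3)·(-20) − (+0.2)·(-80)] / 4200 = +0.002381
∂h/∂y = [30·(+0.2) − 60·(+0.3)] / 4200 = -0.002857
Flow direction (−∇h) has components (-0.002381 E, +0.002857 N).
Azimuth = atan2(E, N) = atan2(-0.002381, +0.002857) = 320.2° ≈ 320°.

320°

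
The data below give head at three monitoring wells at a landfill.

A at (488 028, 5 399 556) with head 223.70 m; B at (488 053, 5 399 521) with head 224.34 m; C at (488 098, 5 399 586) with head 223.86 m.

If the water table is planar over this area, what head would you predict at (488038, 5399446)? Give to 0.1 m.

225.2 m

Differences from A: to B (Δx, Δy, Δh) = (25, -35, +0.64); to C = (70, 30, +0.16).
Solve a·Δx + b·Δy = Δh: det = 25·30 − 70·(-35) = 3200.
∂h/∂x = [(+0.64)·30 − (+0.16)·(-35)] / 3200 = +0.007750
∂h/∂y = [25·(+0.16) − 70·(+0.64)] / 3200 = -0.01275
h(488038, 5399446) = 223.70 + (+0.007750)·(10) + (-0.01275)·(-110) = 223.70 +0.078 +1.403 = 225.180 m.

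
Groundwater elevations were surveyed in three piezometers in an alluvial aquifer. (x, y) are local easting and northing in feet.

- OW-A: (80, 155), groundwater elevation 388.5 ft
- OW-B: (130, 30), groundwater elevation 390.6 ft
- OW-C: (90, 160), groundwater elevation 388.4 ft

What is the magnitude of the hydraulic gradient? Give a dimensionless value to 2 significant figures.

Three-point gradient (reference OW-A): Δ to OW-B = (50, -125, +2.1), Δ to OW-C = (10, 5, -0.1).
∂h/∂x = -0.001333, ∂h/∂y = -0.01733 (det = 1500).
|∇h| = √(-0.001333² + -0.01733²) = 0.01738

0.017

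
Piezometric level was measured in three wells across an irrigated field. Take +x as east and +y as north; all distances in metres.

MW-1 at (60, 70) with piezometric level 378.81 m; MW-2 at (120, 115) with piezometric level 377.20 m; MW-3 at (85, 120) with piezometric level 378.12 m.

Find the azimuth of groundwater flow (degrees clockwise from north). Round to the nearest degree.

With h = a·x + b·y + c and MW-1 as origin, the differences give:
  60·a + 45·b = -1.61
  25·a + 50·b = -0.69
Eliminate b (×50 and ×45, subtract): 1875·a = -49.450 → a = ∂h/∂x = -0.02637
Back-substitute: b = ∂h/∂y = -0.0006133.
Flow direction (−∇h) has components (+0.02637 E, +0.0006133 N).
Azimuth = atan2(E, N) = atan2(+0.02637, +0.0006133) = 88.7° ≈ 089°.

089°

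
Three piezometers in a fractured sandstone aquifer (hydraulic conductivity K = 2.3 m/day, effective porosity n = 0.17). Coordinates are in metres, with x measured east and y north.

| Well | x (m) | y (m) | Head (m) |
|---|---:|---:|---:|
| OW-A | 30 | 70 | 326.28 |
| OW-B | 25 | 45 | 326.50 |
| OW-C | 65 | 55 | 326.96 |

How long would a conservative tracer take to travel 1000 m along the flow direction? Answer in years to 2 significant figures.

11 years

With h = a·x + b·y + c and OW-A as origin, the differences give:
  (-5)·a + (-25)·b = +0.22
  35·a + (-15)·b = +0.68
Eliminate b (×(-15) and ×(-25), subtract): 950·a = 13.700 → a = ∂h/∂x = +0.01442
Back-substitute: b = ∂h/∂y = -0.01168.
|∇h| = √(0.01442² + -0.01168²) = 0.01856
Seepage velocity v = K·i/n = 2.3 × 0.01856 / 0.17 = 0.2511 m/day.
t = 1000 / 0.2511 = 3982 days = 10.9 years.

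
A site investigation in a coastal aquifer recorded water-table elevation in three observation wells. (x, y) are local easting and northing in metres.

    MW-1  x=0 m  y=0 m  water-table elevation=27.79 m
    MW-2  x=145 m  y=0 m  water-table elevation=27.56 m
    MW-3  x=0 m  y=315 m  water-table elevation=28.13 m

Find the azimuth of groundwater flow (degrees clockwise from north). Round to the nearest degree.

124°

∂h/∂x = (27.56 − 27.79) / (145 − 0) = -0.001586
∂h/∂y = (28.13 − 27.79) / (315 − 0) = +0.001079
Flow direction (−∇h) has components (+0.001586 E, -0.001079 N).
Azimuth = atan2(E, N) = atan2(+0.001586, -0.001079) = 124.2° ≈ 124°.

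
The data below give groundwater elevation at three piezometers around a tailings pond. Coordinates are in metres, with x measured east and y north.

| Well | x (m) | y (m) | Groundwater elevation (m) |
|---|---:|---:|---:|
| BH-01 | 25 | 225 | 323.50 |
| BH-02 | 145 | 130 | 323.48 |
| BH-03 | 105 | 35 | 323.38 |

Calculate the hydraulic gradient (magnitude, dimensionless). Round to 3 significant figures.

0.000979

Three-point gradient (reference BH-01): Δ to BH-02 = (120, -95, -0.02), Δ to BH-03 = (80, -190, -0.12).
∂h/∂x = +0.0005000, ∂h/∂y = +0.0008421 (det = -15200).
|∇h| = √(0.0005000² + 0.0008421²) = 0.0009794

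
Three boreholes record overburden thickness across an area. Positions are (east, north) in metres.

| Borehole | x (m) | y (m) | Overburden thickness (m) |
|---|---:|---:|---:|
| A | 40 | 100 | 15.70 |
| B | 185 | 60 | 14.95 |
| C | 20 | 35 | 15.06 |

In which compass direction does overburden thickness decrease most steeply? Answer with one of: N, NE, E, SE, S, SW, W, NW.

S

Three-point gradient (reference A): Δ to B = (145, -40, -0.75), Δ to C = (-20, -65, -0.64).
∂d/∂x = -0.002264, ∂d/∂y = +0.01054 (det = -10225).
Steepest decrease is along −∇f = (+0.002264 E, -0.01054 N) → south.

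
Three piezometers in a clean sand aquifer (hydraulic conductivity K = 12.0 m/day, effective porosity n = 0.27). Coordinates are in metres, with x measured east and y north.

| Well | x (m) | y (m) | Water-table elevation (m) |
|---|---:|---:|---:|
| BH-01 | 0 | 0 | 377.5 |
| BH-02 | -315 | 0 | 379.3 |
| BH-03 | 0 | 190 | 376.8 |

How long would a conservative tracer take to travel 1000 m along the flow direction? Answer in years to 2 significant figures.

∂h/∂x = (379.3 − 377.5) / (-315 − 0) = -0.005714
∂h/∂y = (376.8 − 377.5) / (190 − 0) = -0.003684
|∇h| = √(-0.005714² + -0.003684²) = 0.006799
Seepage velocity v = K·i/n = 12.0 × 0.006799 / 0.27 = 0.3022 m/day.
t = 1000 / 0.3022 = 3309 days = 9.06 years.

9.1 years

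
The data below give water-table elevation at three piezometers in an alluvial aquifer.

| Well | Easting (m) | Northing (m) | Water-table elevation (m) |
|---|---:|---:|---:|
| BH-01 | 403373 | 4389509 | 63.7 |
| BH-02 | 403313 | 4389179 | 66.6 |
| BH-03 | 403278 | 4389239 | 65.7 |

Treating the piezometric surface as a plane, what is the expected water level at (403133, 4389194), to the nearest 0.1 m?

65.0 m

Taking BH-01 as reference: BH-02−BH-01 = (-60, -330, +2.9); BH-03−BH-01 = (-95, -270, +2.0).
Solve a·Δx + b·Δy = Δh: det = (-60)·(-270) − (-95)·(-330) = -15150.
∂h/∂x = [(+2.9)·(-270) − (+2.0)·(-330)] / -15150 = +0.008119
∂h/∂y = [(-60)·(+2.0) − (-95)·(+2.9)] / -15150 = -0.01026
h(403133, 4389194) = 63.7 + (+0.008119)·(-240) + (-0.01026)·(-315) = 63.7 -1.949 +3.233 = 64.985 m.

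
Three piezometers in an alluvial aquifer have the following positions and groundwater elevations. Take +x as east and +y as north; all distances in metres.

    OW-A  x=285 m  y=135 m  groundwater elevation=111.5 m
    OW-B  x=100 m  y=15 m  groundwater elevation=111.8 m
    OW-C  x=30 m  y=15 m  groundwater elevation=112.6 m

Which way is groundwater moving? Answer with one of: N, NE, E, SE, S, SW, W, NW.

With h = a·x + b·y + c and OW-A as origin, the differences give:
  (-185)·a + (-120)·b = +0.3
  (-255)·a + (-120)·b = +1.1
Eliminate b (×(-120) and ×(-120), subtract): -8400·a = 96.00 → a = ∂h/∂x = -0.01143
Back-substitute: b = ∂h/∂y = +0.01512.
Flow = −∇h = (+0.01143 east, -0.01512 north), which points southeast.

SE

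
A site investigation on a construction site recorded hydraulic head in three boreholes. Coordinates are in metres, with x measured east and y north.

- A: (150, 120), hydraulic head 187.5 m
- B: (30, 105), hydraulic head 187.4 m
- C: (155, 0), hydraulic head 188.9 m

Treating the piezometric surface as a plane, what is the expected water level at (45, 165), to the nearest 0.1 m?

186.7 m

With h = a·x + b·y + c and A as origin, the differences give:
  (-120)·a + (-15)·b = -0.1
  5·a + (-120)·b = +1.4
Eliminate b (×(-120) and ×(-15), subtract): 14475·a = 33.00 → a = ∂h/∂x = +0.002280
Back-substitute: b = ∂h/∂y = -0.01157.
h(45, 165) = 187.5 + (+0.002280)·(-105) + (-0.01157)·(45) = 187.5 -0.239 -0.521 = 186.740 m.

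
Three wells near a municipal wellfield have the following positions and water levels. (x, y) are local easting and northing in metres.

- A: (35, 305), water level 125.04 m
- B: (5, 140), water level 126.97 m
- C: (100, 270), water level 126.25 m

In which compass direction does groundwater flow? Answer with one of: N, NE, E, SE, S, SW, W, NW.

With h = a·x + b·y + c and A as origin, the differences give:
  (-30)·a + (-165)·b = +1.93
  65·a + (-35)·b = +1.21
Eliminate b (×(-35) and ×(-165), subtract): 11775·a = 132.100 → a = ∂h/∂x = +0.01122
Back-substitute: b = ∂h/∂y = -0.01374.
Flow = −∇h = (-0.01122 east, +0.01374 north), which points northwest.

NW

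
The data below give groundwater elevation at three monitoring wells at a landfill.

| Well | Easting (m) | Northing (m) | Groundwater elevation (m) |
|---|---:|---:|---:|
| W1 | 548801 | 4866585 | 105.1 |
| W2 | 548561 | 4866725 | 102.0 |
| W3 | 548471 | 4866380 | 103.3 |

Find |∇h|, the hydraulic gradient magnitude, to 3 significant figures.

0.0112

Three-point gradient (reference W1): Δ to W2 = (-240, 140, -3.1), Δ to W3 = (-330, -205, -1.8).
∂h/∂x = +0.009303, ∂h/∂y = -0.006195 (det = 95400).
|∇h| = √(0.009303² + -0.006195²) = 0.01118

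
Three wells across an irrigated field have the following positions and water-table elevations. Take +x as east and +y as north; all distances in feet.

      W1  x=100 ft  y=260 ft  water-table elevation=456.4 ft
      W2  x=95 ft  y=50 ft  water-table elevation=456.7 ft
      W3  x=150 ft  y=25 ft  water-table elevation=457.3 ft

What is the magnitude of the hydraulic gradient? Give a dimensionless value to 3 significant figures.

0.0103

With h = a·x + b·y + c and W1 as origin, the differences give:
  (-5)·a + (-210)·b = +0.3
  50·a + (-235)·b = +0.9
Eliminate b (×(-235) and ×(-210), subtract): 11675·a = 118.50 → a = ∂h/∂x = +0.01015
Back-substitute: b = ∂h/∂y = -0.001670.
|∇h| = √(0.01015² + -0.001670²) = 0.01029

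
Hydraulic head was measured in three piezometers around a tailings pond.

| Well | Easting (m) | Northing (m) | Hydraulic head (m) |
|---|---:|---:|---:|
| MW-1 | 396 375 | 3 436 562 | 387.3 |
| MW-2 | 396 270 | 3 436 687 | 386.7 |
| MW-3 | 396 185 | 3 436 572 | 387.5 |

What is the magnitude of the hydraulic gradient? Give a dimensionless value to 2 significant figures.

0.0061

Taking MW-1 as reference: MW-2−MW-1 = (-105, 125, -0.6); MW-3−MW-1 = (-190, 10, +0.2).
Determinant of the coordinate differences = (-105)·10 − (-190)·125 = 22700.
∂h/∂x = [(-0.6)·10 − (+0.2)·125] / 22700 = -0.001366
∂h/∂y = [(-105)·(+0.2) − (-190)·(-0.6)] / 22700 = -0.005947
|∇h| = √(-0.001366² + -0.005947²) = 0.006102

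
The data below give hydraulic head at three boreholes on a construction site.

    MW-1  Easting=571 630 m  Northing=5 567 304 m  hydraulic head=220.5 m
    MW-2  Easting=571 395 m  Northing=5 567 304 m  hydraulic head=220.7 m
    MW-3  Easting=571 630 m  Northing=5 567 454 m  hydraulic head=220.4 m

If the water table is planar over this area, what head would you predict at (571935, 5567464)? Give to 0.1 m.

220.1 m

∂h/∂x = (220.7 − 220.5) / (571395 − 571630) = -0.0008511
∂h/∂y = (220.4 − 220.5) / (5567454 − 5567304) = -0.0006667
h(571935, 5567464) = 220.5 + (-0.0008511)·(305) + (-0.0006667)·(160) = 220.5 -0.260 -0.107 = 220.134 m.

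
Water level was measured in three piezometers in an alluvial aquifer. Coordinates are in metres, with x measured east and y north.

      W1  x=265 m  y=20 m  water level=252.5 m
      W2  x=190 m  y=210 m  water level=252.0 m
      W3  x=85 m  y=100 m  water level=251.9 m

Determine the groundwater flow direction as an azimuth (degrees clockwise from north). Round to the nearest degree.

Three-point gradient (reference W1): Δ to W2 = (-75, 190, -0.5), Δ to W3 = (-180, 80, -0.6).
∂h/∂x = +0.002624, ∂h/∂y = -0.001596 (det = 28200).
Flow direction (−∇h) has components (-0.002624 E, +0.001596 N).
Azimuth = atan2(E, N) = atan2(-0.002624, +0.001596) = 301.3° ≈ 301°.

301°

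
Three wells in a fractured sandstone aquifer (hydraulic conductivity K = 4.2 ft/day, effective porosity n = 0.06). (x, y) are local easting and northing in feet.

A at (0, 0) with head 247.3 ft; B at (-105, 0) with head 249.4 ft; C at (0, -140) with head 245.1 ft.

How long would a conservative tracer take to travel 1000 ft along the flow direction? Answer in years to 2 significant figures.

1.5 years

∂h/∂x = (249.4 − 247.3) / (-105 − 0) = -0.02000
∂h/∂y = (245.1 − 247.3) / (-140 − 0) = +0.01571
|∇h| = √(-0.02000² + 0.01571²) = 0.02543
Seepage velocity v = K·i/n = 4.2 × 0.02543 / 0.06 = 1.78 ft/day.
t = 1000 / 1.78 = 561.8 days = 1.54 years.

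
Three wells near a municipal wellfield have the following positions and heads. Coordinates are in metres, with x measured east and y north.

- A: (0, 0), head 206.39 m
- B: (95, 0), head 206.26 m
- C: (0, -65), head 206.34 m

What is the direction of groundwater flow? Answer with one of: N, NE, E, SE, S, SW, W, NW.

∂h/∂x = (206.26 − 206.39) / (95 − 0) = -0.001368
∂h/∂y = (206.34 − 206.39) / (-65 − 0) = +0.0007692
Flow = −∇h = (+0.001368 east, -0.0007692 north), which points southeast.

SE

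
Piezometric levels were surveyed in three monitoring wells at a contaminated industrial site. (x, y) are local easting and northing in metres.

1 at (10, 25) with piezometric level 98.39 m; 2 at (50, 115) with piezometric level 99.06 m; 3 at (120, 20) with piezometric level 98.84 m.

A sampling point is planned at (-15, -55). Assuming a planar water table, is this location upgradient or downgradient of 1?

downgradient

Taking 1 as reference: 2−1 = (40, 90, +0.67); 3−1 = (110, -5, +0.45).
Solve a·Δx + b·Δy = Δh: det = 40·(-5) − 110·90 = -10100.
∂h/∂x = [(+0.67)·(-5) − (+0.45)·90] / -10100 = +0.004342
∂h/∂y = [40·(+0.45) − 110·(+0.67)] / -10100 = +0.005515
Head at (-15, -55) = 98.39 + (+0.004342)·(-25) + (+0.005515)·(-80) = 97.84 m.
That is lower than the 98.39 m at 1, so the point is downgradient.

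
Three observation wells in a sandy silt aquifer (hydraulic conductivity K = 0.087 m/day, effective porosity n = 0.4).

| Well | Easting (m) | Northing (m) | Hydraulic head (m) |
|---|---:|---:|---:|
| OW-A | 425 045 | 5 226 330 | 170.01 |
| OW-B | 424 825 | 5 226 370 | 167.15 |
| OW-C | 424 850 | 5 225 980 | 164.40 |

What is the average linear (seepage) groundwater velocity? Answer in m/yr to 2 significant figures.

1.3 m/yr

Taking OW-A as reference: OW-B−OW-A = (-220, 40, -2.86); OW-C−OW-A = (-195, -350, -5.61).
Solve a·Δx + b·Δy = Δh: det = (-220)·(-350) − (-195)·40 = 84800.
∂h/∂x = [(-2.86)·(-350) − (-5.61)·40] / 84800 = +0.01445
∂h/∂y = [(-220)·(-5.61) − (-195)·(-2.86)] / 84800 = +0.007978
|∇h| = √(0.01445² + 0.007978²) = 0.01651
Seepage velocity v = K·i/n = 0.087 × 0.01651 / 0.4 = 0.003591 m/day = 1.312 m/yr.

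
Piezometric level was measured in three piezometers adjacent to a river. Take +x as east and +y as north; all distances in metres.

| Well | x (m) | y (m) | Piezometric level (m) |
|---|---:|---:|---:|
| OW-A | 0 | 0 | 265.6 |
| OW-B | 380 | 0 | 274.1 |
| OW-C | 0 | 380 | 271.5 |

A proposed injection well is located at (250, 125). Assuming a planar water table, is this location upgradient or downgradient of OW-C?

∂h/∂x = (274.1 − 265.6) / (380 − 0) = +0.02237
∂h/∂y = (271.5 − 265.6) / (380 − 0) = +0.01553
Head at (250, 125) = 265.6 + (+0.02237)·(250) + (+0.01553)·(125) = 273.13 m.
That is higher than the 271.5 m at OW-C, so the point is upgradient.

upgradient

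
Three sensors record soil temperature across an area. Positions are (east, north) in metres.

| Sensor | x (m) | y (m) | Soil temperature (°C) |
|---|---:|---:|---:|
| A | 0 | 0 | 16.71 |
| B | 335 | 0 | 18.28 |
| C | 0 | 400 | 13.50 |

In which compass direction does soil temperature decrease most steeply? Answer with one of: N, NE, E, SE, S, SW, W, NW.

NW

∂T/∂x = (18.28 − 16.71) / (335 − 0) = +0.004687
∂T/∂y = (13.50 − 16.71) / (400 − 0) = -0.008025
Steepest decrease is along −∇f = (-0.004687 E, +0.008025 N) → northwest.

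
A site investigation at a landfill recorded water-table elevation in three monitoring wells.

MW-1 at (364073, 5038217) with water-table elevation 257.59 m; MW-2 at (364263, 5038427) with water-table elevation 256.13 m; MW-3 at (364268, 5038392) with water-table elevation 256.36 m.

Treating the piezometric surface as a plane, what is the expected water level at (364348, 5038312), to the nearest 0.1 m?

256.9 m

Three-point gradient (reference MW-1): Δ to MW-2 = (190, 210, -1.46), Δ to MW-3 = (195, 175, -1.23).
∂h/∂x = -0.0003636, ∂h/∂y = -0.006623 (det = -7700).
h(364348, 5038312) = 257.59 + (-0.0003636)·(275) + (-0.006623)·(95) = 257.59 -0.100 -0.629 = 256.861 m.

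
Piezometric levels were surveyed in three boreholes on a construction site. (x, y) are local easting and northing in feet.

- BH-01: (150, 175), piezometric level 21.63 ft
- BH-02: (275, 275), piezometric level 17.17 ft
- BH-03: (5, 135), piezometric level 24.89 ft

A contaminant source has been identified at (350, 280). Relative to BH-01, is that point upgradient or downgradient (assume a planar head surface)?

downgradient

Three-point gradient (reference BH-01): Δ to BH-02 = (125, 100, -4.46), Δ to BH-03 = (-145, -40, +3.26).
∂h/∂x = -0.01554, ∂h/∂y = -0.02518 (det = 9500).
Head at (350, 280) = 21.63 + (-0.01554)·(200) + (-0.02518)·(105) = 15.88 ft.
That is lower than the 21.63 ft at BH-01, so the point is downgradient.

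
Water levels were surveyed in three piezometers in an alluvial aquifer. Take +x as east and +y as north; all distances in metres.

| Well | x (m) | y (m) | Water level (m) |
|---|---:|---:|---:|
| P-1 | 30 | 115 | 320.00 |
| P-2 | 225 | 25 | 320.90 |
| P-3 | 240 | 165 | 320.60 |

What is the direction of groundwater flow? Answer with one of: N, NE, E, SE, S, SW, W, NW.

With h = a·x + b·y + c and P-1 as origin, the differences give:
  195·a + (-90)·b = +0.90
  210·a + 50·b = +0.60
Eliminate b (×50 and ×(-90), subtract): 28650·a = 99.000 → a = ∂h/∂x = +0.003455
Back-substitute: b = ∂h/∂y = -0.002513.
Flow = −∇h = (-0.003455 east, +0.002513 north), which points northwest.

NW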